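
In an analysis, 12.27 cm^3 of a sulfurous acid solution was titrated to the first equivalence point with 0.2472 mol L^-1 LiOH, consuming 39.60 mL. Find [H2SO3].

0.798 M

n(LiOH) = 0.2472 x 0.03960 = 0.009789 mol.
At the first equivalence point, 1 mol OH^- react per mol H2SO3, so n(H2SO3) = 0.009789 / 1 = 0.009789 mol.
[H2SO3] = 0.009789 / 0.01227 L = 0.798 M.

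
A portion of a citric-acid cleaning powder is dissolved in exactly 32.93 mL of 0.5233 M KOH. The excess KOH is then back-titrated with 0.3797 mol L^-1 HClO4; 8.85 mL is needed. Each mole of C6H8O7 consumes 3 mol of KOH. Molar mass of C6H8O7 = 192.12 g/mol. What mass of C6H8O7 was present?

Total n(KOH) added = 0.5233 x 0.03293 = 0.01723 mol.
n(HClO4) used = 0.3797 x 0.008850 = 0.003360 mol, which equals the excess n(KOH).
So n(KOH) consumed by the sample = 0.01723 - 0.003360 = 0.01387 mol.
n(C6H8O7) = 0.01387 / 3 = 0.004624 mol.
mass = 0.004624 mol x 192.12 g/mol = 0.888 g.

0.888 g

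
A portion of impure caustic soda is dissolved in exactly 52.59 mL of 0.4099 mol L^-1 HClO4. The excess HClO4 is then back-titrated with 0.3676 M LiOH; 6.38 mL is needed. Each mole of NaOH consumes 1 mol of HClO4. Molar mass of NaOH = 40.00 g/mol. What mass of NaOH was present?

Total n(HClO4) added = 0.4099 x 0.05259 = 0.02156 mol.
n(LiOH) used = 0.3676 x 0.006380 = 0.002345 mol, which equals the excess n(HClO4).
So n(HClO4) consumed by the sample = 0.02156 - 0.002345 = 0.01921 mol.
n(NaOH) = 0.01921 / 1 = 0.01921 mol.
mass = 0.01921 mol x 40.00 g/mol = 0.768 g.

0.768 g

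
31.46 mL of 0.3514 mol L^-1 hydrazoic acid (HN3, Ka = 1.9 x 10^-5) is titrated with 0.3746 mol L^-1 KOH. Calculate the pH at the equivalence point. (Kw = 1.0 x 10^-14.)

8.99

n(HN3) = 0.3514 x 0.03146 = 0.01106 mol; V(KOH) at equivalence = 0.01106/0.3746 = 0.02951 L.
At equivalence all the acid is converted to N3-; total volume = 0.03146 + 0.02951 = 0.06097 L, so [N3-] = 0.01106/0.06097 = 0.1813 M.
Kb = Kw/Ka = 1.0e-14 / 1.9 x 10^-5 = 5.26e-10.
[OH^-] = sqrt(Kb x [N3-]) = sqrt(5.26e-10 x 0.1813) = 9.77e-6 M.
pOH = 5.01, so pH = 14.00 - 5.01 = 8.99.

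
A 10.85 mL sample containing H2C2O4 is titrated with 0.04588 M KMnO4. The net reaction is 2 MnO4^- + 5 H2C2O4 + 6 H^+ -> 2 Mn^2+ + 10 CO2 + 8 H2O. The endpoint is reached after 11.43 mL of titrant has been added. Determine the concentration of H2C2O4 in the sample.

n(KMnO4) = 0.04588 x 0.01143 = 0.0005244 mol.
From the balanced equation, 2 mol KMnO4 reacts with 5 mol H2C2O4, so n(H2C2O4) = 0.0005244 x 5/2 = 0.001311 mol.
[H2C2O4] = 0.001311 / 0.01085 L = 0.121 M.

0.121 M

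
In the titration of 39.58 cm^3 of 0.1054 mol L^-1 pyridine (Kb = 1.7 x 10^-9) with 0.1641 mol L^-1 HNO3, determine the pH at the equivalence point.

3.21

n(C5H5N) = 0.1054 x 0.03958 = 0.004172 mol; V(HNO3) at equivalence = 0.004172/0.1641 = 0.02542 L.
At equivalence the base is fully converted to C5H5NH+; total volume = 0.06500 L, so [C5H5NH+] = 0.004172/0.06500 = 0.06418 M.
Ka(C5H5NH+) = Kw/Kb = 1.0e-14 / 1.7 x 10^-9 = 5.88e-6.
[H^+] = sqrt(Ka x [C5H5NH+]) = sqrt(5.88e-6 x 0.06418) = 0.000614 M.
pH = -log(0.000614) = 3.21.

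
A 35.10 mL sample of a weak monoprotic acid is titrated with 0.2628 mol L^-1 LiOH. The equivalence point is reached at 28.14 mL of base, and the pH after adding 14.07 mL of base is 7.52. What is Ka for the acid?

14.07 mL is half of the equivalence volume, so this is the half-equivalence point where [HA] = [A^-].
At half-equivalence pH = pKa, so pKa = 7.52.
Ka = 10^(-7.52) = 3.0 x 10^-8.

3.0 x 10^-8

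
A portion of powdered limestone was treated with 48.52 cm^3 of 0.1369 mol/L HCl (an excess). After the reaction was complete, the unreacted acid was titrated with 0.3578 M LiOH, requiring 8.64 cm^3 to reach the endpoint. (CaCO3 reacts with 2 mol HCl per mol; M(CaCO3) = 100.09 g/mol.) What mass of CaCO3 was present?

Total n(HCl) added = 0.1369 x 0.04852 = 0.006642 mol.
n(LiOH) used = 0.3578 x 0.008640 = 0.003091 mol, which equals the excess n(HCl).
So n(HCl) consumed by the sample = 0.006642 - 0.003091 = 0.003551 mol.
n(CaCO3) = 0.003551 / 2 = 0.001775 mol.
mass = 0.001775 mol x 100.09 g/mol = 0.178 g.

0.178 g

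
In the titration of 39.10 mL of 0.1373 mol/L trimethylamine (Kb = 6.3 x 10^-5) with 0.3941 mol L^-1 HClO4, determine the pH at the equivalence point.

n((CH3)3N) = 0.1373 x 0.03910 = 0.005368 mol; V(HClO4) at equivalence = 0.005368/0.3941 = 0.01362 L.
At equivalence the base is fully converted to (CH3)3NH+; total volume = 0.05272 L, so [(CH3)3NH+] = 0.005368/0.05272 = 0.1018 M.
Ka((CH3)3NH+) = Kw/Kb = 1.0e-14 / 6.3 x 10^-5 = 1.59e-10.
[H^+] = sqrt(Ka x [(CH3)3NH+]) = sqrt(1.59e-10 x 0.1018) = 4.02e-6 M.
pH = -log(4.02e-6) = 5.40.

5.40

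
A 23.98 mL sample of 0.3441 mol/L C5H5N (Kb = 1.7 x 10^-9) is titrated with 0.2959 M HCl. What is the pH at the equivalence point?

3.01

n(C5H5N) = 0.3441 x 0.02398 = 0.008252 mol; V(HCl) at equivalence = 0.008252/0.2959 = 0.02789 L.
At equivalence the base is fully converted to C5H5NH+; total volume = 0.05187 L, so [C5H5NH+] = 0.008252/0.05187 = 0.1591 M.
Ka(C5H5NH+) = Kw/Kb = 1.0e-14 / 1.7 x 10^-9 = 5.88e-6.
[H^+] = sqrt(Ka x [C5H5NH+]) = sqrt(5.88e-6 x 0.1591) = 0.000967 M.
pH = -log(0.000967) = 3.01.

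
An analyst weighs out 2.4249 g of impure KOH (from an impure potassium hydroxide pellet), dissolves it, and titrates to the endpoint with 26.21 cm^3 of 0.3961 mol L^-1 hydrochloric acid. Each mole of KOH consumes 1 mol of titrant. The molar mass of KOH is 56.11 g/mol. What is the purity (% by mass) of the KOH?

n(HCl) = 0.3961 x 0.02621 = 0.01038 mol.
n(KOH) = 0.01038 / 1 = 0.01038 mol.
mass of KOH = 0.01038 x 56.11 = 0.5825 g.
% purity = 0.5825 / 2.4249 x 100 = 24.0%.

24.0%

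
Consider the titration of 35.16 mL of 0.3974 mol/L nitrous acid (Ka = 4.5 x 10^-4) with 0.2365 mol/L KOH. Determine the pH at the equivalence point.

n(HNO2) = 0.3974 x 0.03516 = 0.01397 mol; V(KOH) at equivalence = 0.01397/0.2365 = 0.05908 L.
At equivalence all the acid is converted to NO2-; total volume = 0.03516 + 0.05908 = 0.09424 L, so [NO2-] = 0.01397/0.09424 = 0.1483 M.
Kb = Kw/Ka = 1.0e-14 / 4.5 x 10^-4 = 2.22e-11.
[OH^-] = sqrt(Kb x [NO2-]) = sqrt(2.22e-11 x 0.1483) = 1.82e-6 M.
pOH = 5.74, so pH = 14.00 - 5.74 = 8.26.

8.26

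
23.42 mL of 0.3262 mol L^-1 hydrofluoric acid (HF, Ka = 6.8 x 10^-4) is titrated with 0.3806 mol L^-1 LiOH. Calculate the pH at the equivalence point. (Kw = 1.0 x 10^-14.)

8.21

n(HF) = 0.3262 x 0.02342 = 0.007640 mol; V(LiOH) at equivalence = 0.007640/0.3806 = 0.02007 L.
At equivalence all the acid is converted to F-; total volume = 0.02342 + 0.02007 = 0.04349 L, so [F-] = 0.007640/0.04349 = 0.1757 M.
Kb = Kw/Ka = 1.0e-14 / 6.8 x 10^-4 = 1.47e-11.
[OH^-] = sqrt(Kb x [F-]) = sqrt(1.47e-11 x 0.1757) = 1.61e-6 M.
pOH = 5.79, so pH = 14.00 - 5.79 = 8.21.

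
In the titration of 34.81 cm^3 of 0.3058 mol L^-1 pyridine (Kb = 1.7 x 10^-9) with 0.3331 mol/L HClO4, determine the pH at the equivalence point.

3.01

n(C5H5N) = 0.3058 x 0.03481 = 0.01064 mol; V(HClO4) at equivalence = 0.01064/0.3331 = 0.03196 L.
At equivalence the base is fully converted to C5H5NH+; total volume = 0.06677 L, so [C5H5NH+] = 0.01064/0.06677 = 0.1594 M.
Ka(C5H5NH+) = Kw/Kb = 1.0e-14 / 1.7 x 10^-9 = 5.88e-6.
[H^+] = sqrt(Ka x [C5H5NH+]) = sqrt(5.88e-6 x 0.1594) = 0.000968 M.
pH = -log(0.000968) = 3.01.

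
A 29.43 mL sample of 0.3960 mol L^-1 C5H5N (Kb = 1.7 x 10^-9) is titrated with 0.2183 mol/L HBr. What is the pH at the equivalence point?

n(C5H5N) = 0.3960 x 0.02943 = 0.01165 mol; V(HBr) at equivalence = 0.01165/0.2183 = 0.05339 L.
At equivalence the base is fully converted to C5H5NH+; total volume = 0.08282 L, so [C5H5NH+] = 0.01165/0.08282 = 0.1407 M.
Ka(C5H5NH+) = Kw/Kb = 1.0e-14 / 1.7 x 10^-9 = 5.88e-6.
[H^+] = sqrt(Ka x [C5H5NH+]) = sqrt(5.88e-6 x 0.1407) = 0.000910 M.
pH = -log(0.000910) = 3.04.

3.04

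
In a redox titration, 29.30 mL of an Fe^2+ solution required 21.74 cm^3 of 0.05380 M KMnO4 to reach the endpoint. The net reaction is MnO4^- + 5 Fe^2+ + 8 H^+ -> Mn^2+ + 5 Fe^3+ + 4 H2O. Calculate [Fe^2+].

n(KMnO4) = 0.05380 x 0.02174 = 0.001170 mol.
From the balanced equation, 1 mol KMnO4 reacts with 5 mol Fe^2+, so n(Fe^2+) = 0.001170 x 5/1 = 0.005848 mol.
[Fe^2+] = 0.005848 / 0.02930 L = 0.200 M.

0.200 M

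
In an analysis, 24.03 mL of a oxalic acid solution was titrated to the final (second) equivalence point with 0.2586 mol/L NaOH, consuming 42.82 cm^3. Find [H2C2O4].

0.230 M

n(NaOH) = 0.2586 x 0.04282 = 0.01107 mol.
At the final (second) equivalence point, 2 mol OH^- react per mol H2C2O4, so n(H2C2O4) = 0.01107 / 2 = 0.005537 mol.
[H2C2O4] = 0.005537 / 0.02403 L = 0.230 M.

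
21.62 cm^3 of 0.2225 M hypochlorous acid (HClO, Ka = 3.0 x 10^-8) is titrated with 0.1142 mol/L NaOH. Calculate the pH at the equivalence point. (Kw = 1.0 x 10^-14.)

n(HClO) = 0.2225 x 0.02162 = 0.004810 mol; V(NaOH) at equivalence = 0.004810/0.1142 = 0.04212 L.
At equivalence all the acid is converted to ClO-; total volume = 0.02162 + 0.04212 = 0.06374 L, so [ClO-] = 0.004810/0.06374 = 0.07547 M.
Kb = Kw/Ka = 1.0e-14 / 3.0 x 10^-8 = 3.33e-7.
[OH^-] = sqrt(Kb x [ClO-]) = sqrt(3.33e-7 x 0.07547) = 0.000159 M.
pOH = 3.80, so pH = 14.00 - 3.80 = 10.20.

10.20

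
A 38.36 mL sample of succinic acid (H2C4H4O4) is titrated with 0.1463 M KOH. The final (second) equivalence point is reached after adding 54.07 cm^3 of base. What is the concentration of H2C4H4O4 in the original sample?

0.103 M

n(KOH) = 0.1463 x 0.05407 = 0.007910 mol.
At the final (second) equivalence point, 2 mol OH^- react per mol H2C4H4O4, so n(H2C4H4O4) = 0.007910 / 2 = 0.003955 mol.
[H2C4H4O4] = 0.003955 / 0.03836 L = 0.103 M.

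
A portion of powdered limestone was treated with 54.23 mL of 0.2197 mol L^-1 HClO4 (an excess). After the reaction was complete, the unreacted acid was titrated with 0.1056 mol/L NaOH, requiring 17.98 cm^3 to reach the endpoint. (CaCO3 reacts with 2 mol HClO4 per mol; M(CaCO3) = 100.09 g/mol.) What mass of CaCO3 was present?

0.501 g

Total n(HClO4) added = 0.2197 x 0.05423 = 0.01191 mol.
n(NaOH) used = 0.1056 x 0.01798 = 0.001899 mol, which equals the excess n(HClO4).
So n(HClO4) consumed by the sample = 0.01191 - 0.001899 = 0.01002 mol.
n(CaCO3) = 0.01002 / 2 = 0.005008 mol.
mass = 0.005008 mol x 100.09 g/mol = 0.501 g.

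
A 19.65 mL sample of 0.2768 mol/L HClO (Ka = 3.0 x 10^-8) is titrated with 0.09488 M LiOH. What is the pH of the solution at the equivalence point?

n(HClO) = 0.2768 x 0.01965 = 0.005439 mol; V(LiOH) at equivalence = 0.005439/0.09488 = 0.05733 L.
At equivalence all the acid is converted to ClO-; total volume = 0.01965 + 0.05733 = 0.07698 L, so [ClO-] = 0.005439/0.07698 = 0.07066 M.
Kb = Kw/Ka = 1.0e-14 / 3.0 x 10^-8 = 3.33e-7.
[OH^-] = sqrt(Kb x [ClO-]) = sqrt(3.33e-7 x 0.07066) = 0.000153 M.
pOH = 3.81, so pH = 14.00 - 3.81 = 10.19.

10.19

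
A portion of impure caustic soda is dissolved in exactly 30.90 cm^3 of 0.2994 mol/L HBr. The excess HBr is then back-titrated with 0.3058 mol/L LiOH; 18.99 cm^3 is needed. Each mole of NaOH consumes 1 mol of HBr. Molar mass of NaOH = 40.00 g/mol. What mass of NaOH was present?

0.138 g

Total n(HBr) added = 0.2994 x 0.03090 = 0.009251 mol.
n(LiOH) used = 0.3058 x 0.01899 = 0.005807 mol, which equals the excess n(HBr).
So n(HBr) consumed by the sample = 0.009251 - 0.005807 = 0.003444 mol.
n(NaOH) = 0.003444 / 1 = 0.003444 mol.
mass = 0.003444 mol x 40.00 g/mol = 0.138 g.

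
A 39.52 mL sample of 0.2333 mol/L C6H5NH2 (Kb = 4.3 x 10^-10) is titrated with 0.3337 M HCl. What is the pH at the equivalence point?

n(C6H5NH2) = 0.2333 x 0.03952 = 0.009220 mol; V(HCl) at equivalence = 0.009220/0.3337 = 0.02763 L.
At equivalence the base is fully converted to C6H5NH3+; total volume = 0.06715 L, so [C6H5NH3+] = 0.009220/0.06715 = 0.1373 M.
Ka(C6H5NH3+) = Kw/Kb = 1.0e-14 / 4.3 x 10^-10 = 2.33e-5.
[H^+] = sqrt(Ka x [C6H5NH3+]) = sqrt(2.33e-5 x 0.1373) = 0.00179 M.
pH = -log(0.00179) = 2.75.

2.75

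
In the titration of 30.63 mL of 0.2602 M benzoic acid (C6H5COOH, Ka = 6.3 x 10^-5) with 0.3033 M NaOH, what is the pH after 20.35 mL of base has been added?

4.74

Initial n(C6H5COOH) = 0.2602 x 0.03063 = 0.007970 mol.
n(NaOH) added = 0.3033 x 0.02035 = 0.006172 mol, converting that many moles of C6H5COOH to C6H5COO-.
Remaining n(C6H5COOH) = 0.001798 mol; n(C6H5COO-) = 0.006172 mol.
By Henderson-Hasselbalch, pH = pKa + log([A^-]/[HA]) = 4.20 + log(0.006172/0.001798) = 4.20 + (+0.54) = 4.74.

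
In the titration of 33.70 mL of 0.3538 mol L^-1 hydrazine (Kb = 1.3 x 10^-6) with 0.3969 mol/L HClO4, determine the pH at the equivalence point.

4.42

n(N2H4) = 0.3538 x 0.03370 = 0.01192 mol; V(HClO4) at equivalence = 0.01192/0.3969 = 0.03004 L.
At equivalence the base is fully converted to N2H5+; total volume = 0.06374 L, so [N2H5+] = 0.01192/0.06374 = 0.1871 M.
Ka(N2H5+) = Kw/Kb = 1.0e-14 / 1.3 x 10^-6 = 7.69e-9.
[H^+] = sqrt(Ka x [N2H5+]) = sqrt(7.69e-9 x 0.1871) = 3.79e-5 M.
pH = -log(3.79e-5) = 4.42.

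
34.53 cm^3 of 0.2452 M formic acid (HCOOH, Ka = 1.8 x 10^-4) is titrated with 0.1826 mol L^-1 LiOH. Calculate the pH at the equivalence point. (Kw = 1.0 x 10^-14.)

n(HCOOH) = 0.2452 x 0.03453 = 0.008467 mol; V(LiOH) at equivalence = 0.008467/0.1826 = 0.04637 L.
At equivalence all the acid is converted to HCOO-; total volume = 0.03453 + 0.04637 = 0.08090 L, so [HCOO-] = 0.008467/0.08090 = 0.1047 M.
Kb = Kw/Ka = 1.0e-14 / 1.8 x 10^-4 = 5.56e-11.
[OH^-] = sqrt(Kb x [HCOO-]) = sqrt(5.56e-11 x 0.1047) = 2.41e-6 M.
pOH = 5.62, so pH = 14.00 - 5.62 = 8.38.

8.38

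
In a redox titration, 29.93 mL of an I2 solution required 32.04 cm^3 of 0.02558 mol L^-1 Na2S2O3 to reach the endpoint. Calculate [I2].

n(Na2S2O3) = 0.02558 x 0.03204 = 0.0008196 mol.
From the balanced equation, 2 mol Na2S2O3 reacts with 1 mol I2, so n(I2) = 0.0008196 x 1/2 = 0.0004098 mol.
[I2] = 0.0004098 / 0.02993 L = 0.0137 M.

0.0137 M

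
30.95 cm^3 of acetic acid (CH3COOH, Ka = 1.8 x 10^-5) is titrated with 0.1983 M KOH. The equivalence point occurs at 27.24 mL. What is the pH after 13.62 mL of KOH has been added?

13.62 mL is exactly half the equivalence volume (27.24/2), i.e. the half-equivalence point.
There, n(HA) = n(A^-), so pH = pKa = -log(1.8 x 10^-5) = 4.74.

4.74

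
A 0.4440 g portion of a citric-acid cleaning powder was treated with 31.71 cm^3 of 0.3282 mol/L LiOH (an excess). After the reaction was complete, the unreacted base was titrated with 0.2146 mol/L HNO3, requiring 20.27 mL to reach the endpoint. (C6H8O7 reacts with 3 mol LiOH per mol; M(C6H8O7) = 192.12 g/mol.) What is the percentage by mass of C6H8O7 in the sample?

Total n(LiOH) added = 0.3282 x 0.03171 = 0.01041 mol.
n(HNO3) used = 0.2146 x 0.02027 = 0.004350 mol, which equals the excess n(LiOH).
So n(LiOH) consumed by the sample = 0.01041 - 0.004350 = 0.006057 mol.
n(C6H8O7) = 0.006057 / 3 = 0.002019 mol.
mass C6H8O7 = 0.002019 x 192.12 = 0.3879 g, so %C6H8O7 = 0.3879/0.4440 x 100 = 87.4%.

87.4%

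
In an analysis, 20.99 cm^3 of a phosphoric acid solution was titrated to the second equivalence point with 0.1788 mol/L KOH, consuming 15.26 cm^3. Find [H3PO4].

0.0650 M

n(KOH) = 0.1788 x 0.01526 = 0.002728 mol.
At the second equivalence point, 2 mol OH^- react per mol H3PO4, so n(H3PO4) = 0.002728 / 2 = 0.001364 mol.
[H3PO4] = 0.001364 / 0.02099 L = 0.0650 M.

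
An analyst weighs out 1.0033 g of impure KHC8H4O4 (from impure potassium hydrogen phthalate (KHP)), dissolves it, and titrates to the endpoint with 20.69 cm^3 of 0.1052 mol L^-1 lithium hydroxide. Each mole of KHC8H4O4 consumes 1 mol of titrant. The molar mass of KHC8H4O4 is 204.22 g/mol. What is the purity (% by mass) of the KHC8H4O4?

44.3%

n(LiOH) = 0.1052 x 0.02069 = 0.002177 mol.
n(KHC8H4O4) = 0.002177 / 1 = 0.002177 mol.
mass of KHC8H4O4 = 0.002177 x 204.22 = 0.4445 g.
% purity = 0.4445 / 1.0033 x 100 = 44.3%.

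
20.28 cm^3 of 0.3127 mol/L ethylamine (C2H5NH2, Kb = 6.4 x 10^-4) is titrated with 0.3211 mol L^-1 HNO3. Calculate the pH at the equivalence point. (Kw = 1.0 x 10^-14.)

n(C2H5NH2) = 0.3127 x 0.02028 = 0.006342 mol; V(HNO3) at equivalence = 0.006342/0.3211 = 0.01975 L.
At equivalence the base is fully converted to C2H5NH3+; total volume = 0.04003 L, so [C2H5NH3+] = 0.006342/0.04003 = 0.1584 M.
Ka(C2H5NH3+) = Kw/Kb = 1.0e-14 / 6.4 x 10^-4 = 1.56e-11.
[H^+] = sqrt(Ka x [C2H5NH3+]) = sqrt(1.56e-11 x 0.1584) = 1.57e-6 M.
pH = -log(1.57e-6) = 5.80.

5.80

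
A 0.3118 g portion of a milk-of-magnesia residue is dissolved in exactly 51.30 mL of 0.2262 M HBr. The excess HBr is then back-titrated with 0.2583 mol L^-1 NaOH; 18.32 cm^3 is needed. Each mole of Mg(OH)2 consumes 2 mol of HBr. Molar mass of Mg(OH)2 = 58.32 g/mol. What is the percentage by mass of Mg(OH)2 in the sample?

64.3%

Total n(HBr) added = 0.2262 x 0.05130 = 0.01160 mol.
n(NaOH) used = 0.2583 x 0.01832 = 0.004732 mol, which equals the excess n(HBr).
So n(HBr) consumed by the sample = 0.01160 - 0.004732 = 0.006872 mol.
n(Mg(OH)2) = 0.006872 / 2 = 0.003436 mol.
mass Mg(OH)2 = 0.003436 x 58.32 = 0.2004 g, so %Mg(OH)2 = 0.2004/0.3118 x 100 = 64.3%.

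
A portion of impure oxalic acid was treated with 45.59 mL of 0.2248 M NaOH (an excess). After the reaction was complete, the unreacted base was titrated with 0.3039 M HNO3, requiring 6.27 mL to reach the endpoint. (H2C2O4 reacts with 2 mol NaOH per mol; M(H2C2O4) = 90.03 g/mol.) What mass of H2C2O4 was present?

0.376 g

Total n(NaOH) added = 0.2248 x 0.04559 = 0.01025 mol.
n(HNO3) used = 0.3039 x 0.006270 = 0.001905 mol, which equals the excess n(NaOH).
So n(NaOH) consumed by the sample = 0.01025 - 0.001905 = 0.008343 mol.
n(H2C2O4) = 0.008343 / 2 = 0.004172 mol.
mass = 0.004172 mol x 90.03 g/mol = 0.376 g.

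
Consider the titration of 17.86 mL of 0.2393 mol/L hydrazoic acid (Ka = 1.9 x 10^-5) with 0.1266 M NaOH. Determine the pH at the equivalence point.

8.82

n(HN3) = 0.2393 x 0.01786 = 0.004274 mol; V(NaOH) at equivalence = 0.004274/0.1266 = 0.03376 L.
At equivalence all the acid is converted to N3-; total volume = 0.01786 + 0.03376 = 0.05162 L, so [N3-] = 0.004274/0.05162 = 0.08280 M.
Kb = Kw/Ka = 1.0e-14 / 1.9 x 10^-5 = 5.26e-10.
[OH^-] = sqrt(Kb x [N3-]) = sqrt(5.26e-10 x 0.08280) = 6.60e-6 M.
pOH = 5.18, so pH = 14.00 - 5.18 = 8.82.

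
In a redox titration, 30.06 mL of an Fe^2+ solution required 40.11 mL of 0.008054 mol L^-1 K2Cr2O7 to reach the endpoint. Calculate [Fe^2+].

0.0645 M

n(K2Cr2O7) = 0.008054 x 0.04011 = 0.0003230 mol.
From the balanced equation, 1 mol K2Cr2O7 reacts with 6 mol Fe^2+, so n(Fe^2+) = 0.0003230 x 6/1 = 0.001938 mol.
[Fe^2+] = 0.001938 / 0.03006 L = 0.0645 M.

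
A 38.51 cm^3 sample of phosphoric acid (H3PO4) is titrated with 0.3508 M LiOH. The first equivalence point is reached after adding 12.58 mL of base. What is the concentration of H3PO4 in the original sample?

0.115 M

n(LiOH) = 0.3508 x 0.01258 = 0.004413 mol.
At the first equivalence point, 1 mol OH^- react per mol H3PO4, so n(H3PO4) = 0.004413 / 1 = 0.004413 mol.
[H3PO4] = 0.004413 / 0.03851 L = 0.115 M.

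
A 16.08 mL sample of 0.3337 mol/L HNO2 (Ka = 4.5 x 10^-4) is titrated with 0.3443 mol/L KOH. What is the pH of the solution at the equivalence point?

n(HNO2) = 0.3337 x 0.01608 = 0.005366 mol; V(KOH) at equivalence = 0.005366/0.3443 = 0.01558 L.
At equivalence all the acid is converted to NO2-; total volume = 0.01608 + 0.01558 = 0.03166 L, so [NO2-] = 0.005366/0.03166 = 0.1695 M.
Kb = Kw/Ka = 1.0e-14 / 4.5 x 10^-4 = 2.22e-11.
[OH^-] = sqrt(Kb x [NO2-]) = sqrt(2.22e-11 x 0.1695) = 1.94e-6 M.
pOH = 5.71, so pH = 14.00 - 5.71 = 8.29.

8.29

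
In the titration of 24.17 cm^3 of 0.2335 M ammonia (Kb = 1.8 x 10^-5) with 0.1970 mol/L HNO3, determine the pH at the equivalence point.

5.11

n(NH3) = 0.2335 x 0.02417 = 0.005644 mol; V(HNO3) at equivalence = 0.005644/0.1970 = 0.02865 L.
At equivalence the base is fully converted to NH4+; total volume = 0.05282 L, so [NH4+] = 0.005644/0.05282 = 0.1069 M.
Ka(NH4+) = Kw/Kb = 1.0e-14 / 1.8 x 10^-5 = 5.56e-10.
[H^+] = sqrt(Ka x [NH4+]) = sqrt(5.56e-10 x 0.1069) = 7.70e-6 M.
pH = -log(7.70e-6) = 5.11.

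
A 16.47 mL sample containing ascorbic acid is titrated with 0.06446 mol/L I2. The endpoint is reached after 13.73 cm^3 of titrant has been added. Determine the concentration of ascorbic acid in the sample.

n(I2) = 0.06446 x 0.01373 = 0.0008850 mol.
From the balanced equation, 1 mol I2 reacts with 1 mol ascorbic acid, so n(ascorbic acid) = 0.0008850 x 1/1 = 0.0008850 mol.
[ascorbic acid] = 0.0008850 / 0.01647 L = 0.0537 M.

0.0537 M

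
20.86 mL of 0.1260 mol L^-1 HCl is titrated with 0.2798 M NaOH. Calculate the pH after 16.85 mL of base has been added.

12.74

n(acid) = 0.1260 x 0.02086 = 0.002628 mol; n(NaOH) added = 0.2798 x 0.01685 = 0.004715 mol.
Base is in excess by 0.004715 - 0.002628 = 0.002086 mol in a total volume of 0.03771 L.
[OH^-] = 0.002086/0.03771 = 0.05532 M, so pOH = 1.26 and pH = 14.00 - 1.26 = 12.74.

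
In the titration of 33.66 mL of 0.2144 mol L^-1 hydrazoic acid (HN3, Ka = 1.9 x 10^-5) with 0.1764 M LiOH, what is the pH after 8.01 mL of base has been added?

Initial n(HN3) = 0.2144 x 0.03366 = 0.007217 mol.
n(LiOH) added = 0.1764 x 0.008010 = 0.001413 mol, converting that many moles of HN3 to N3-.
Remaining n(HN3) = 0.005804 mol; n(N3-) = 0.001413 mol.
By Henderson-Hasselbalch, pH = pKa + log([A^-]/[HA]) = 4.72 + log(0.001413/0.005804) = 4.72 + (-0.61) = 4.11.

4.11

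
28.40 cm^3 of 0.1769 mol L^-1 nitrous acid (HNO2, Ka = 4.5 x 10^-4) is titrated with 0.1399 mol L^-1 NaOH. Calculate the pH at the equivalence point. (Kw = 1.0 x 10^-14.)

8.12

n(HNO2) = 0.1769 x 0.02840 = 0.005024 mol; V(NaOH) at equivalence = 0.005024/0.1399 = 0.03591 L.
At equivalence all the acid is converted to NO2-; total volume = 0.02840 + 0.03591 = 0.06431 L, so [NO2-] = 0.005024/0.06431 = 0.07812 M.
Kb = Kw/Ka = 1.0e-14 / 4.5 x 10^-4 = 2.22e-11.
[OH^-] = sqrt(Kb x [NO2-]) = sqrt(2.22e-11 x 0.07812) = 1.32e-6 M.
pOH = 5.88, so pH = 14.00 - 5.88 = 8.12.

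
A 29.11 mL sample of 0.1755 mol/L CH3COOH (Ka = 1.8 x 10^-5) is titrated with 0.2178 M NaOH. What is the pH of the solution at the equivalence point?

n(CH3COOH) = 0.1755 x 0.02911 = 0.005109 mol; V(NaOH) at equivalence = 0.005109/0.2178 = 0.02346 L.
At equivalence all the acid is converted to CH3COO-; total volume = 0.02911 + 0.02346 = 0.05257 L, so [CH3COO-] = 0.005109/0.05257 = 0.09719 M.
Kb = Kw/Ka = 1.0e-14 / 1.8 x 10^-5 = 5.56e-10.
[OH^-] = sqrt(Kb x [CH3COO-]) = sqrt(5.56e-10 x 0.09719) = 7.35e-6 M.
pOH = 5.13, so pH = 14.00 - 5.13 = 8.87.

8.87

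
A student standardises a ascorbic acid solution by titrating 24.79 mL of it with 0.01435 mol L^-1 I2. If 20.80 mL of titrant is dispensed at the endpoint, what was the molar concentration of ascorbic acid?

0.0120 M

n(I2) = 0.01435 x 0.02080 = 0.0002985 mol.
From the balanced equation, 1 mol I2 reacts with 1 mol ascorbic acid, so n(ascorbic acid) = 0.0002985 x 1/1 = 0.0002985 mol.
[ascorbic acid] = 0.0002985 / 0.02479 L = 0.0120 M.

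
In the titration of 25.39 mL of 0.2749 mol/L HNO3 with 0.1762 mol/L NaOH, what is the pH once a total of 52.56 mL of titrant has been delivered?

n(acid) = 0.2749 x 0.02539 = 0.006980 mol; n(NaOH) added = 0.1762 x 0.05256 = 0.009261 mol.
Base is in excess by 0.009261 - 0.006980 = 0.002281 mol in a total volume of 0.07795 L.
[OH^-] = 0.002281/0.07795 = 0.02927 M, so pOH = 1.53 and pH = 14.00 - 1.53 = 12.47.

12.47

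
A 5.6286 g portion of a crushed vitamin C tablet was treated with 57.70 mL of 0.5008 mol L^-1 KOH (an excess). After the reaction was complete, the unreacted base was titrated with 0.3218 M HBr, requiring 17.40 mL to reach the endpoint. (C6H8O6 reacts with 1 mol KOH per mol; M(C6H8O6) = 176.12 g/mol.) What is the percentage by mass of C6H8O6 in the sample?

72.9%

Total n(KOH) added = 0.5008 x 0.05770 = 0.02890 mol.
n(HBr) used = 0.3218 x 0.01740 = 0.005599 mol, which equals the excess n(KOH).
So n(KOH) consumed by the sample = 0.02890 - 0.005599 = 0.02330 mol.
n(C6H8O6) = 0.02330 / 1 = 0.02330 mol.
mass C6H8O6 = 0.02330 x 176.12 = 4.103 g, so %C6H8O6 = 4.103/5.6286 x 100 = 72.9%.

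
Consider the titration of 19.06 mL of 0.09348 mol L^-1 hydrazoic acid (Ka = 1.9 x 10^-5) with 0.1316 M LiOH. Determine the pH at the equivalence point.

n(HN3) = 0.09348 x 0.01906 = 0.001782 mol; V(LiOH) at equivalence = 0.001782/0.1316 = 0.01354 L.
At equivalence all the acid is converted to N3-; total volume = 0.01906 + 0.01354 = 0.03260 L, so [N3-] = 0.001782/0.03260 = 0.05466 M.
Kb = Kw/Ka = 1.0e-14 / 1.9 x 10^-5 = 5.26e-10.
[OH^-] = sqrt(Kb x [N3-]) = sqrt(5.26e-10 x 0.05466) = 5.36e-6 M.
pOH = 5.27, so pH = 14.00 - 5.27 = 8.73.

8.73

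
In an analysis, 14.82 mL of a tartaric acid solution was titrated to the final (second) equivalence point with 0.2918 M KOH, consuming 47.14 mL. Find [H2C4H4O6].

n(KOH) = 0.2918 x 0.04714 = 0.01376 mol.
At the final (second) equivalence point, 2 mol OH^- react per mol H2C4H4O6, so n(H2C4H4O6) = 0.01376 / 2 = 0.006878 mol.
[H2C4H4O6] = 0.006878 / 0.01482 L = 0.464 M.

0.464 M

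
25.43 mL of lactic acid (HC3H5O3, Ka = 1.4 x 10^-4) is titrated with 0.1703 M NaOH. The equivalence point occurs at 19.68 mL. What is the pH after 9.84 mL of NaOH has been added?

9.84 mL is exactly half the equivalence volume (19.68/2), i.e. the half-equivalence point.
There, n(HA) = n(A^-), so pH = pKa = -log(1.4 x 10^-4) = 3.85.

3.85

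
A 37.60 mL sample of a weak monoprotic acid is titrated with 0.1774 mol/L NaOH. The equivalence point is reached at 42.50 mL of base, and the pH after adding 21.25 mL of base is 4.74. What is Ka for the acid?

21.25 mL is half of the equivalence volume, so this is the half-equivalence point where [HA] = [A^-].
At half-equivalence pH = pKa, so pKa = 4.74.
Ka = 10^(-4.74) = 1.8 x 10^-5.

1.8 x 10^-5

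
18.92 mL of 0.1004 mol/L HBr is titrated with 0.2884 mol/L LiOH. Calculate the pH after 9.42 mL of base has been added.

n(acid) = 0.1004 x 0.01892 = 0.001900 mol; n(LiOH) added = 0.2884 x 0.009420 = 0.002717 mol.
Base is in excess by 0.002717 - 0.001900 = 0.0008172 mol in a total volume of 0.02834 L.
[OH^-] = 0.0008172/0.02834 = 0.02883 M, so pOH = 1.54 and pH = 14.00 - 1.54 = 12.46.

12.46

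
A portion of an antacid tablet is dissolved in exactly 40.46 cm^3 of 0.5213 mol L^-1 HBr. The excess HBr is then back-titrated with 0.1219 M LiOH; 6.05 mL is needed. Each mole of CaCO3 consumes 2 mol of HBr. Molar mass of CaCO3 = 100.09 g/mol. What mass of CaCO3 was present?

Total n(HBr) added = 0.5213 x 0.04046 = 0.02109 mol.
n(LiOH) used = 0.1219 x 0.006050 = 0.0007375 mol, which equals the excess n(HBr).
So n(HBr) consumed by the sample = 0.02109 - 0.0007375 = 0.02035 mol.
n(CaCO3) = 0.02035 / 2 = 0.01018 mol.
mass = 0.01018 mol x 100.09 g/mol = 1.02 g.

1.02 g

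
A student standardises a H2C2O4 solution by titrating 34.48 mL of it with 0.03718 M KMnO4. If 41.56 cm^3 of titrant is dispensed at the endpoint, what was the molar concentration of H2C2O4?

0.112 M

n(KMnO4) = 0.03718 x 0.04156 = 0.001545 mol.
From the balanced equation, 2 mol KMnO4 reacts with 5 mol H2C2O4, so n(H2C2O4) = 0.001545 x 5/2 = 0.003863 mol.
[H2C2O4] = 0.003863 / 0.03448 L = 0.112 M.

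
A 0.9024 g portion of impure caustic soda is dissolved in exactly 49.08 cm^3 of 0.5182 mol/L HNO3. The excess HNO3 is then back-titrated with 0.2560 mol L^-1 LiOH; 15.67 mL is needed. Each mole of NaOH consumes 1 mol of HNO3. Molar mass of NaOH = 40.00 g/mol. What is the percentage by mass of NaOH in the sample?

95.0%

Total n(HNO3) added = 0.5182 x 0.04908 = 0.02543 mol.
n(LiOH) used = 0.2560 x 0.01567 = 0.004012 mol, which equals the excess n(HNO3).
So n(HNO3) consumed by the sample = 0.02543 - 0.004012 = 0.02142 mol.
n(NaOH) = 0.02142 / 1 = 0.02142 mol.
mass NaOH = 0.02142 x 40.00 = 0.8569 g, so %NaOH = 0.8569/0.9024 x 100 = 95.0%.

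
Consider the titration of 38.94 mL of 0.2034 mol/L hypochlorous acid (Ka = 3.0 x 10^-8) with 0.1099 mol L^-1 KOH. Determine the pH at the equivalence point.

10.19

n(HClO) = 0.2034 x 0.03894 = 0.007920 mol; V(KOH) at equivalence = 0.007920/0.1099 = 0.07207 L.
At equivalence all the acid is converted to ClO-; total volume = 0.03894 + 0.07207 = 0.1110 L, so [ClO-] = 0.007920/0.1110 = 0.07135 M.
Kb = Kw/Ka = 1.0e-14 / 3.0 x 10^-8 = 3.33e-7.
[OH^-] = sqrt(Kb x [ClO-]) = sqrt(3.33e-7 x 0.07135) = 0.000154 M.
pOH = 3.81, so pH = 14.00 - 3.81 = 10.19.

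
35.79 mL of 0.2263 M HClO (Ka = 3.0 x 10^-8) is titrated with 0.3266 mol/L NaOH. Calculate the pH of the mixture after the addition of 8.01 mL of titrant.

7.20

Initial n(HClO) = 0.2263 x 0.03579 = 0.008099 mol.
n(NaOH) added = 0.3266 x 0.008010 = 0.002616 mol, converting that many moles of HClO to ClO-.
Remaining n(HClO) = 0.005483 mol; n(ClO-) = 0.002616 mol.
By Henderson-Hasselbalch, pH = pKa + log([A^-]/[HA]) = 7.52 + log(0.002616/0.005483) = 7.52 + (-0.32) = 7.20.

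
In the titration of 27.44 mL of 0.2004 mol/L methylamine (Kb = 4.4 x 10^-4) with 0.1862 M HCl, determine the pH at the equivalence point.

5.83

n(CH3NH2) = 0.2004 x 0.02744 = 0.005499 mol; V(HCl) at equivalence = 0.005499/0.1862 = 0.02953 L.
At equivalence the base is fully converted to CH3NH3+; total volume = 0.05697 L, so [CH3NH3+] = 0.005499/0.05697 = 0.09652 M.
Ka(CH3NH3+) = Kw/Kb = 1.0e-14 / 4.4 x 10^-4 = 2.27e-11.
[H^+] = sqrt(Ka x [CH3NH3+]) = sqrt(2.27e-11 x 0.09652) = 1.48e-6 M.
pH = -log(1.48e-6) = 5.83.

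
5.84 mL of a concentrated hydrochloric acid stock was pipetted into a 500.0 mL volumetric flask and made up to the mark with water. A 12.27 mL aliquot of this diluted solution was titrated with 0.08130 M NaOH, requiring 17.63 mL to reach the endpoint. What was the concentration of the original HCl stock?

n(NaOH) = 0.08130 x 0.01763 = 0.001433 mol.
n(HCl) in the aliquot = 0.001433 mol.
[diluted HCl] = 0.001433 / 0.01227 = 0.1168 M.
Dilution factor = 500.0/5.840 = 85.62, so [stock] = 0.1168 x 85.62 = 10.0 M.

10.0 M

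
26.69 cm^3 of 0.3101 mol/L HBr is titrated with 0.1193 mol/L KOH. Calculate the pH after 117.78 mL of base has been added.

n(acid) = 0.3101 x 0.02669 = 0.008277 mol; n(KOH) added = 0.1193 x 0.1178 = 0.01405 mol.
Base is in excess by 0.01405 - 0.008277 = 0.005775 mol in a total volume of 0.1445 L.
[OH^-] = 0.005775/0.1445 = 0.03997 M, so pOH = 1.40 and pH = 14.00 - 1.40 = 12.60.

12.60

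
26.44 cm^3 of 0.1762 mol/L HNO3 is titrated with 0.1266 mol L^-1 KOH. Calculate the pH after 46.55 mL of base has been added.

12.23

n(acid) = 0.1762 x 0.02644 = 0.004659 mol; n(KOH) added = 0.1266 x 0.04655 = 0.005893 mol.
Base is in excess by 0.005893 - 0.004659 = 0.001235 mol in a total volume of 0.07299 L.
[OH^-] = 0.001235/0.07299 = 0.01691 M, so pOH = 1.77 and pH = 14.00 - 1.77 = 12.23.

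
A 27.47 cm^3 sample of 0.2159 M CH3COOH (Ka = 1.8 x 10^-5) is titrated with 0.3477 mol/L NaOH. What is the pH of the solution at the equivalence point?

n(CH3COOH) = 0.2159 x 0.02747 = 0.005931 mol; V(NaOH) at equivalence = 0.005931/0.3477 = 0.01706 L.
At equivalence all the acid is converted to CH3COO-; total volume = 0.02747 + 0.01706 = 0.04453 L, so [CH3COO-] = 0.005931/0.04453 = 0.1332 M.
Kb = Kw/Ka = 1.0e-14 / 1.8 x 10^-5 = 5.56e-10.
[OH^-] = sqrt(Kb x [CH3COO-]) = sqrt(5.56e-10 x 0.1332) = 8.60e-6 M.
pOH = 5.07, so pH = 14.00 - 5.07 = 8.93.

8.93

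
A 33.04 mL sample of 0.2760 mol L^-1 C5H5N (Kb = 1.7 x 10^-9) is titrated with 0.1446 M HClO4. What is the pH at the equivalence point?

3.13

n(C5H5N) = 0.2760 x 0.03304 = 0.009119 mol; V(HClO4) at equivalence = 0.009119/0.1446 = 0.06306 L.
At equivalence the base is fully converted to C5H5NH+; total volume = 0.09610 L, so [C5H5NH+] = 0.009119/0.09610 = 0.09489 M.
Ka(C5H5NH+) = Kw/Kb = 1.0e-14 / 1.7 x 10^-9 = 5.88e-6.
[H^+] = sqrt(Ka x [C5H5NH+]) = sqrt(5.88e-6 x 0.09489) = 0.000747 M.
pH = -log(0.000747) = 3.13.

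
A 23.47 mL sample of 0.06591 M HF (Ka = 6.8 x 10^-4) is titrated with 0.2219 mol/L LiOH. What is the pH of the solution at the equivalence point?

n(HF) = 0.06591 x 0.02347 = 0.001547 mol; V(LiOH) at equivalence = 0.001547/0.2219 = 0.006971 L.
At equivalence all the acid is converted to F-; total volume = 0.02347 + 0.006971 = 0.03044 L, so [F-] = 0.001547/0.03044 = 0.05082 M.
Kb = Kw/Ka = 1.0e-14 / 6.8 x 10^-4 = 1.47e-11.
[OH^-] = sqrt(Kb x [F-]) = sqrt(1.47e-11 x 0.05082) = 8.64e-7 M.
pOH = 6.06, so pH = 14.00 - 6.06 = 7.94.

7.94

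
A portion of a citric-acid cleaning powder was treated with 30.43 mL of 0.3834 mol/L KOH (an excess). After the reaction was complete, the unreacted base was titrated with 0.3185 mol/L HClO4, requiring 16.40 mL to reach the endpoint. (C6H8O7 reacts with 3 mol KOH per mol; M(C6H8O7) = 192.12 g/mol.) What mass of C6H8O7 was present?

0.413 g

Total n(KOH) added = 0.3834 x 0.03043 = 0.01167 mol.
n(HClO4) used = 0.3185 x 0.01640 = 0.005223 mol, which equals the excess n(KOH).
So n(KOH) consumed by the sample = 0.01167 - 0.005223 = 0.006443 mol.
n(C6H8O7) = 0.006443 / 3 = 0.002148 mol.
mass = 0.002148 mol x 192.12 g/mol = 0.413 g.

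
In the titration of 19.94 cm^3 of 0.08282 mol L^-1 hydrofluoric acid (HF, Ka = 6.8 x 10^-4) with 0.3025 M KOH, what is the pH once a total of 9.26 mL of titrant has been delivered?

12.60

n(acid) = 0.08282 x 0.01994 = 0.001651 mol; n(KOH) added = 0.3025 x 0.009260 = 0.002801 mol.
Base is in excess by 0.002801 - 0.001651 = 0.001150 mol in a total volume of 0.02920 L.
[OH^-] = 0.001150/0.02920 = 0.03937 M, so pOH = 1.40 and pH = 14.00 - 1.40 = 12.60.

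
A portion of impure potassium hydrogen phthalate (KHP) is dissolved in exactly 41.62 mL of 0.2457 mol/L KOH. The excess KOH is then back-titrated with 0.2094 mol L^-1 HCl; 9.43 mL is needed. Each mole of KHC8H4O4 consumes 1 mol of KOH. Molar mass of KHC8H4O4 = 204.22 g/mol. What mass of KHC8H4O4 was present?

1.69 g

Total n(KOH) added = 0.2457 x 0.04162 = 0.01023 mol.
n(HCl) used = 0.2094 x 0.009430 = 0.001975 mol, which equals the excess n(KOH).
So n(KOH) consumed by the sample = 0.01023 - 0.001975 = 0.008251 mol.
n(KHC8H4O4) = 0.008251 / 1 = 0.008251 mol.
mass = 0.008251 mol x 204.22 g/mol = 1.69 g.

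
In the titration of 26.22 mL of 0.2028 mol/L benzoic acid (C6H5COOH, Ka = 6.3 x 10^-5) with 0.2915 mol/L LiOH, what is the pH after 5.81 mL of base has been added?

Initial n(C6H5COOH) = 0.2028 x 0.02622 = 0.005317 mol.
n(LiOH) added = 0.2915 x 0.005810 = 0.001694 mol, converting that many moles of C6H5COOH to C6H5COO-.
Remaining n(C6H5COOH) = 0.003624 mol; n(C6H5COO-) = 0.001694 mol.
By Henderson-Hasselbalch, pH = pKa + log([A^-]/[HA]) = 4.20 + log(0.001694/0.003624) = 4.20 + (-0.33) = 3.87.

3.87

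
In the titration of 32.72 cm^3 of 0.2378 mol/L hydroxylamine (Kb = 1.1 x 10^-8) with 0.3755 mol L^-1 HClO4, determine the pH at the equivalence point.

n(NH2OH) = 0.2378 x 0.03272 = 0.007781 mol; V(HClO4) at equivalence = 0.007781/0.3755 = 0.02072 L.
At equivalence the base is fully converted to NH3OH+; total volume = 0.05344 L, so [NH3OH+] = 0.007781/0.05344 = 0.1456 M.
Ka(NH3OH+) = Kw/Kb = 1.0e-14 / 1.1 x 10^-8 = 9.09e-7.
[H^+] = sqrt(Ka x [NH3OH+]) = sqrt(9.09e-7 x 0.1456) = 0.000364 M.
pH = -log(0.000364) = 3.44.

3.44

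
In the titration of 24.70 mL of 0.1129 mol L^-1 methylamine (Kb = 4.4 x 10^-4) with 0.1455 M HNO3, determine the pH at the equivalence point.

5.92

n(CH3NH2) = 0.1129 x 0.02470 = 0.002789 mol; V(HNO3) at equivalence = 0.002789/0.1455 = 0.01917 L.
At equivalence the base is fully converted to CH3NH3+; total volume = 0.04387 L, so [CH3NH3+] = 0.002789/0.04387 = 0.06357 M.
Ka(CH3NH3+) = Kw/Kb = 1.0e-14 / 4.4 x 10^-4 = 2.27e-11.
[H^+] = sqrt(Ka x [CH3NH3+]) = sqrt(2.27e-11 x 0.06357) = 1.20e-6 M.
pH = -log(1.20e-6) = 5.92.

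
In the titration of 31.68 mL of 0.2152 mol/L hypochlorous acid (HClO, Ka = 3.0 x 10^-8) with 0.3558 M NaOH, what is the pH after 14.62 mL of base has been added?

Initial n(HClO) = 0.2152 x 0.03168 = 0.006818 mol.
n(NaOH) added = 0.3558 x 0.01462 = 0.005202 mol, converting that many moles of HClO to ClO-.
Remaining n(HClO) = 0.001616 mol; n(ClO-) = 0.005202 mol.
By Henderson-Hasselbalch, pH = pKa + log([A^-]/[HA]) = 7.52 + log(0.005202/0.001616) = 7.52 + (+0.51) = 8.03.

8.03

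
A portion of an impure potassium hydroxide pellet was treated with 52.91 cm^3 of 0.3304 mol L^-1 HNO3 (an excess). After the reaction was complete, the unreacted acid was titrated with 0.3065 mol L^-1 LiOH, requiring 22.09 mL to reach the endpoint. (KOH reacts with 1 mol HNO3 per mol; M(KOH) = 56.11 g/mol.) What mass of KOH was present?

0.601 g

Total n(HNO3) added = 0.3304 x 0.05291 = 0.01748 mol.
n(LiOH) used = 0.3065 x 0.02209 = 0.006771 mol, which equals the excess n(HNO3).
So n(HNO3) consumed by the sample = 0.01748 - 0.006771 = 0.01071 mol.
n(KOH) = 0.01071 / 1 = 0.01071 mol.
mass = 0.01071 mol x 56.11 g/mol = 0.601 g.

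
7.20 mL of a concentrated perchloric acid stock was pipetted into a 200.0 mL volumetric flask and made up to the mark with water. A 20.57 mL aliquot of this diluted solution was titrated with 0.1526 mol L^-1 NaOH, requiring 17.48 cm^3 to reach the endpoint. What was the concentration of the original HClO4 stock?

3.60 M

n(NaOH) = 0.1526 x 0.01748 = 0.002667 mol.
n(HClO4) in the aliquot = 0.002667 mol.
[diluted HClO4] = 0.002667 / 0.02057 = 0.1297 M.
Dilution factor = 200.0/7.200 = 27.78, so [stock] = 0.1297 x 27.78 = 3.60 M.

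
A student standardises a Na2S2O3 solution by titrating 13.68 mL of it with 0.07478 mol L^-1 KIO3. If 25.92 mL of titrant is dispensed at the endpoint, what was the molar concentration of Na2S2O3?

0.850 M

n(KIO3) = 0.07478 x 0.02592 = 0.001938 mol.
From the balanced equation, 1 mol KIO3 reacts with 6 mol Na2S2O3, so n(Na2S2O3) = 0.001938 x 6/1 = 0.01163 mol.
[Na2S2O3] = 0.01163 / 0.01368 L = 0.850 M.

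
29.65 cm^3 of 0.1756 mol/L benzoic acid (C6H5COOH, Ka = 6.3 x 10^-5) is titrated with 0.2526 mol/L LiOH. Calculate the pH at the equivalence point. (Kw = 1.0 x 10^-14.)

n(C6H5COOH) = 0.1756 x 0.02965 = 0.005207 mol; V(LiOH) at equivalence = 0.005207/0.2526 = 0.02061 L.
At equivalence all the acid is converted to C6H5COO-; total volume = 0.02965 + 0.02061 = 0.05026 L, so [C6H5COO-] = 0.005207/0.05026 = 0.1036 M.
Kb = Kw/Ka = 1.0e-14 / 6.3 x 10^-5 = 1.59e-10.
[OH^-] = sqrt(Kb x [C6H5COO-]) = sqrt(1.59e-10 x 0.1036) = 4.05e-6 M.
pOH = 5.39, so pH = 14.00 - 5.39 = 8.61.

8.61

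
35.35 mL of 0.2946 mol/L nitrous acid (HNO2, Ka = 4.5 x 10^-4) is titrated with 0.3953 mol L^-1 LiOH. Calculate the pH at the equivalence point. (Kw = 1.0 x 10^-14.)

8.29

n(HNO2) = 0.2946 x 0.03535 = 0.01041 mol; V(LiOH) at equivalence = 0.01041/0.3953 = 0.02634 L.
At equivalence all the acid is converted to NO2-; total volume = 0.03535 + 0.02634 = 0.06169 L, so [NO2-] = 0.01041/0.06169 = 0.1688 M.
Kb = Kw/Ka = 1.0e-14 / 4.5 x 10^-4 = 2.22e-11.
[OH^-] = sqrt(Kb x [NO2-]) = sqrt(2.22e-11 x 0.1688) = 1.94e-6 M.
pOH = 5.71, so pH = 14.00 - 5.71 = 8.29.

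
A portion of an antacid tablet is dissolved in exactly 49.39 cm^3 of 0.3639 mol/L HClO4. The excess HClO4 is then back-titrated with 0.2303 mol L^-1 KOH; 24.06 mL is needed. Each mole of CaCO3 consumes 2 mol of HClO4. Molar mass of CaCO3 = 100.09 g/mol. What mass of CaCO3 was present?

0.622 g

Total n(HClO4) added = 0.3639 x 0.04939 = 0.01797 mol.
n(KOH) used = 0.2303 x 0.02406 = 0.005541 mol, which equals the excess n(HClO4).
So n(HClO4) consumed by the sample = 0.01797 - 0.005541 = 0.01243 mol.
n(CaCO3) = 0.01243 / 2 = 0.006216 mol.
mass = 0.006216 mol x 100.09 g/mol = 0.622 g.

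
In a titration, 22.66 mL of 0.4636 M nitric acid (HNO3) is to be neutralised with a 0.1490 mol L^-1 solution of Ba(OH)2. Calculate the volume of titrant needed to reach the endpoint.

n(HNO3) = 0.4636 mol/L x 0.02266 L = 0.01051 mol.
The neutralisation is 2 HNO3 : 1 Ba(OH)2, so n(Ba(OH)2) = 0.01051 x 1/2 = 0.005253 mol.
V(Ba(OH)2) = 0.005253 / 0.1490 = 0.03525 L = 35.3 mL.

35.3 mL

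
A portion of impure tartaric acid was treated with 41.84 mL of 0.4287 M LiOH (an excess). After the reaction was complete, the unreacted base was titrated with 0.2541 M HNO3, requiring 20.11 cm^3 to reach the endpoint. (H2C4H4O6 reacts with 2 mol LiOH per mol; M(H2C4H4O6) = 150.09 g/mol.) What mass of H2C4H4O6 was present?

0.963 g

Total n(LiOH) added = 0.4287 x 0.04184 = 0.01794 mol.
n(HNO3) used = 0.2541 x 0.02011 = 0.005110 mol, which equals the excess n(LiOH).
So n(LiOH) consumed by the sample = 0.01794 - 0.005110 = 0.01283 mol.
n(H2C4H4O6) = 0.01283 / 2 = 0.006413 mol.
mass = 0.006413 mol x 150.09 g/mol = 0.963 g.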